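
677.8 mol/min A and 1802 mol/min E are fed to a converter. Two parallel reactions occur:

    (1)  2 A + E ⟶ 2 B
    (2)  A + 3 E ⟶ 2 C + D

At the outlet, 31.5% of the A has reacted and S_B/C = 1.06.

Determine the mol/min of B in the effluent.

145 mol/min

Conversion of A: A consumed = 0.315 × 677.8 = 213.5 mol/min = 2ξ₁ + 1ξ₂.
Selectivity: 2ξ₁ / (2ξ₂) = 1.06 → ξ₁ = 1.06 ξ₂.
Substitute: (2·1.06 + 1) ξ₂ = 213.5 → ξ₂ = 68.43 mol/min, ξ₁ = 72.54 mol/min.
Outlet amounts (n = n₀ + Σ ν·ξ):
  A: 677.8 − 2(72.54) − 1(68.43) = 464.3
  E: 1802 − 1(72.54) − 3(68.43) = 1524
  B: 0 + 2(72.54) = 145.1
  C: 0 + 2(68.43) = 136.9
  D: 0 + 1(68.43) = 68.43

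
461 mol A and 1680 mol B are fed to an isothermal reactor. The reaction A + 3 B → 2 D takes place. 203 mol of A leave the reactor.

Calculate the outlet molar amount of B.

For A: n = n₀ − 1ξ → 203 = 461 − 1ξ, giving ξ = 258 mol.
Outlet amounts (n = n₀ + ν ξ):
  A: 461 − 1(258) = 203
  B: 1680 − 3(258) = 906
  D: 0 + 2(258) = 516

906 mol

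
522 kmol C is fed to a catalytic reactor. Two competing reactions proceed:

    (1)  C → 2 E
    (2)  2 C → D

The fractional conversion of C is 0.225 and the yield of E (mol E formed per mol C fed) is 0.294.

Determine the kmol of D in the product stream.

20.4 kmol

Yield of E: 2ξ₁ / 522 = 0.294 → ξ₁ = 76.73 kmol.
Conversion of C: 1ξ₁ + 2ξ₂ = 0.225 × 522 = 117.5 → ξ₂ = 20.36 kmol.
Outlet amounts (n = n₀ + Σ ν·ξ):
  C: 522 − 1(76.73) − 2(20.36) = 404.6
  E: 0 + 2(76.73) = 153.5
  D: 0 + 1(20.36) = 20.36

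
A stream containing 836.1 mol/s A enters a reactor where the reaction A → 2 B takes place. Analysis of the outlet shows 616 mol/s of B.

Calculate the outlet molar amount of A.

528 mol/s

For B: n = n₀ + 2ξ → 616 = 0 + 2ξ, giving ξ = 308 mol/s.
Outlet amounts (n = n₀ + ν ξ):
  A: 836.1 − 1(308) = 528.1
  B: 0 + 2(308) = 616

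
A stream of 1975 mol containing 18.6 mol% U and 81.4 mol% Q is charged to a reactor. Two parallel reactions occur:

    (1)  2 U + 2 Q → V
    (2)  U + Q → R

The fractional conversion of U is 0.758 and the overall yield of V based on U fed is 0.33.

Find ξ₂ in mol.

Yield of V: 1ξ₁ / 367.4 = 0.33 → ξ₁ = 121.2 mol.
Conversion of U: 2ξ₁ + 1ξ₂ = 0.758 × 367.4 = 278.5 → ξ₂ = 36 mol.
Outlet amounts (n = n₀ + Σ ν·ξ):
  U: 367.4 − 2(121.2) − 1(36) = 88.9
  Q: 1608 − 2(121.2) − 1(36) = 1329
  V: 0 + 1(121.2) = 121.2
  R: 0 + 1(36) = 36

ξ₂ = 36 mol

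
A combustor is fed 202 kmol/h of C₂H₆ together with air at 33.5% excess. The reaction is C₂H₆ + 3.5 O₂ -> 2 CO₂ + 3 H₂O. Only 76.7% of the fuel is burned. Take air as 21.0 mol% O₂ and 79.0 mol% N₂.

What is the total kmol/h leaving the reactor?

4770 kmol/h

Stoichiometric O₂ = 3.5 × 202 = 707 kmol/h; O₂ fed = 707 × 1.335 = 943.8 kmol/h.
N₂ fed = 943.8 × 79/21 = 3551 kmol/h.
Fuel reacted = 0.767 × 202 → ξ = 154.9 kmol/h.
Outlet (n = n₀ + ν ξ):
  C₂H₆: 202 − 1(154.9) = 47.07
  O₂: 943.8 − 3.5(154.9) = 401.6
  N₂: 3551 (inert)
  CO₂: 0 + 2(154.9) = 309.9
  H₂O: 0 + 3(154.9) = 464.8
Total out = 47.07 + 401.6 + 3551 + 309.9 + 464.8 = 4774 kmol/h.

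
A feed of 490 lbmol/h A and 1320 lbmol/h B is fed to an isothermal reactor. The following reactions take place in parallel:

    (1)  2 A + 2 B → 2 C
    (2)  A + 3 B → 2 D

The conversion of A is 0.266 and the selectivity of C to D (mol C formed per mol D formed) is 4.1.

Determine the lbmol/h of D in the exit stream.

Conversion of A: A consumed = 0.266 × 490 = 130.3 lbmol/h = 2ξ₁ + 1ξ₂.
Selectivity: 2ξ₁ / (2ξ₂) = 4.1 → ξ₁ = 4.1 ξ₂.
Substitute: (2·4.1 + 1) ξ₂ = 130.3 → ξ₂ = 14.17 lbmol/h, ξ₁ = 58.09 lbmol/h.
Outlet amounts (n = n₀ + Σ ν·ξ):
  A: 490 − 2(58.09) − 1(14.17) = 359.7
  B: 1320 − 2(58.09) − 3(14.17) = 1161
  C: 0 + 2(58.09) = 116.2
  D: 0 + 2(14.17) = 28.33

28.3 lbmol/h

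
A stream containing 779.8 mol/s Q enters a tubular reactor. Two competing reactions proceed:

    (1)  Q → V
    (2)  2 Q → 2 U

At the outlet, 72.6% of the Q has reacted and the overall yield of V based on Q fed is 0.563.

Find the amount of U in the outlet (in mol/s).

Yield of V: 1ξ₁ / 779.8 = 0.563 → ξ₁ = 439 mol/s.
Conversion of Q: 1ξ₁ + 2ξ₂ = 0.726 × 779.8 = 566.1 → ξ₂ = 63.55 mol/s.
Outlet amounts (n = n₀ + Σ ν·ξ):
  Q: 779.8 − 1(439) − 2(63.55) = 213.7
  V: 0 + 1(439) = 439
  U: 0 + 2(63.55) = 127.1

127 mol/s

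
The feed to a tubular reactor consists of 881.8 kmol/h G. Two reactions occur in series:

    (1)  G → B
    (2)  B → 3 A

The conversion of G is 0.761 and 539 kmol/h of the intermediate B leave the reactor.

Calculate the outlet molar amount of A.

Conversion of G: G consumed = 1ξ₁ = 0.761 × 881.8 → ξ₁ = 671 kmol/h.
B balance: n_B = 0 + 1ξ₁ − 1ξ₂ = 539 → ξ₂ = (1·671 − 539)/1 = 132 kmol/h.
Outlet amounts (n = n₀ + Σ ν·ξ):
  G: 881.8 − 1(671) = 210.8
  B: 0 + 1(671) − 1(132) = 539
  A: 0 + 3(132) = 396.1

396 kmol/h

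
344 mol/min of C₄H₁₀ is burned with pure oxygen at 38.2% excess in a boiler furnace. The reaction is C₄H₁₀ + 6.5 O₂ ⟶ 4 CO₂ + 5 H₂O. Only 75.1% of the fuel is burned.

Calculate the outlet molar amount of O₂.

1410 mol/min

Stoichiometric O₂ = 6.5 × 344 = 2236 mol/min; O₂ fed = 2236 × 1.382 = 3090 mol/min.
Fuel reacted = 0.751 × 344 → ξ = 258.3 mol/min.
Outlet (n = n₀ + ν ξ):
  C₄H₁₀: 344 − 1(258.3) = 85.66
  O₂: 3090 − 6.5(258.3) = 1411
  CO₂: 0 + 4(258.3) = 1033
  H₂O: 0 + 5(258.3) = 1292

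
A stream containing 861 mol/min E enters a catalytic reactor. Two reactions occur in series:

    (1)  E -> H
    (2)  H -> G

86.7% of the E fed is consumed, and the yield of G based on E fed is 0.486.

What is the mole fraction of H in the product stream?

Conversion of E: E consumed = 1ξ₁ = 0.867 × 861 → ξ₁ = 746.5 mol/min.
Yield of G: 1ξ₂ / 861 = 0.486 → ξ₂ = 418.4 mol/min.
Outlet amounts (n = n₀ + Σ ν·ξ):
  E: 861 − 1(746.5) = 114.5
  H: 0 + 1(746.5) − 1(418.4) = 328
  G: 0 + 1(418.4) = 418.4
Total out = 861 mol/min; y_H = 328 / 861 = 0.381.

0.381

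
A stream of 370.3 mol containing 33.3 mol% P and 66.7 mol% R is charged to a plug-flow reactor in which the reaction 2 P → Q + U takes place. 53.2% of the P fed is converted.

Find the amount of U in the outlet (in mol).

P reacted = 0.532 × 123.3 = 65.6 mol; ν_P = −2, so ξ = 65.6/2 = 32.8 mol.
Outlet amounts (n = n₀ + ν ξ):
  P: 123.3 − 2(32.8) = 57.71
  Q: 0 + 1(32.8) = 32.8
  U: 0 + 1(32.8) = 32.8
  R: 247 (inert)

32.8 mol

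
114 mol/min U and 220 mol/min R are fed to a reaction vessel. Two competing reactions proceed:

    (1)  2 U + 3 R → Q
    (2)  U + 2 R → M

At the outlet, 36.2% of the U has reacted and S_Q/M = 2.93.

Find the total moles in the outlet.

Conversion of U: U consumed = 0.362 × 114 = 41.27 mol/min = 2ξ₁ + 1ξ₂.
Selectivity: 1ξ₁ / (1ξ₂) = 2.93 → ξ₁ = 2.93 ξ₂.
Substitute: (2·2.93 + 1) ξ₂ = 41.27 → ξ₂ = 6.016 mol/min, ξ₁ = 17.63 mol/min.
Outlet amounts (n = n₀ + Σ ν·ξ):
  U: 114 − 2(17.63) − 1(6.016) = 72.73
  R: 220 − 3(17.63) − 2(6.016) = 155.1
  Q: 0 + 1(17.63) = 17.63
  M: 0 + 1(6.016) = 6.016
Total out = 72.73 + 155.1 + 17.63 + 6.016 = 251.5 mol/min.

251 mol/min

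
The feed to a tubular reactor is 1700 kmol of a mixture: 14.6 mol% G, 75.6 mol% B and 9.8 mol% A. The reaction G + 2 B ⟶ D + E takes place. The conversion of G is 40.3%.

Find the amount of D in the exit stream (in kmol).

G reacted = 0.403 × 248.2 = 100 kmol; ν_G = −1, so ξ = 100/1 = 100 kmol.
Outlet amounts (n = n₀ + ν ξ):
  G: 248.2 − 1(100) = 148.2
  B: 1285 − 2(100) = 1085
  D: 0 + 1(100) = 100
  E: 0 + 1(100) = 100
  A: 166.6 (inert)

100 kmol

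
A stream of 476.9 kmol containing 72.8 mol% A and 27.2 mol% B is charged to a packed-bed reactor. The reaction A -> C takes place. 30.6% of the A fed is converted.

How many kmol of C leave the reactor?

106 kmol

A reacted = 0.306 × 347.2 = 106.2 kmol; ν_A = −1, so ξ = 106.2/1 = 106.2 kmol.
Outlet amounts (n = n₀ + ν ξ):
  A: 347.2 − 1(106.2) = 240.9
  C: 0 + 1(106.2) = 106.2
  B: 129.7 (inert)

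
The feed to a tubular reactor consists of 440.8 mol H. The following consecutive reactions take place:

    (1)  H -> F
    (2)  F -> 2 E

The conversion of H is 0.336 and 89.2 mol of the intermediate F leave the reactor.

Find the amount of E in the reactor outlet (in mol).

118 mol

Conversion of H: H consumed = 1ξ₁ = 0.336 × 440.8 → ξ₁ = 148.1 mol.
F balance: n_F = 0 + 1ξ₁ − 1ξ₂ = 89.2 → ξ₂ = (1·148.1 − 89.2)/1 = 58.91 mol.
Outlet amounts (n = n₀ + Σ ν·ξ):
  H: 440.8 − 1(148.1) = 292.7
  F: 0 + 1(148.1) − 1(58.91) = 89.2
  E: 0 + 2(58.91) = 117.8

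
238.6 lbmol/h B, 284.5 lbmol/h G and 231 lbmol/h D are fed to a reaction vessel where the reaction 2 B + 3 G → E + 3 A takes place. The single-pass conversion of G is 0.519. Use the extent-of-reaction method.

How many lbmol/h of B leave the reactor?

G reacted = 0.519 × 284.5 = 147.7 lbmol/h; ν_G = −3, so ξ = 147.7/3 = 49.22 lbmol/h.
Outlet amounts (n = n₀ + ν ξ):
  B: 238.6 − 2(49.22) = 140.2
  G: 284.5 − 3(49.22) = 136.8
  E: 0 + 1(49.22) = 49.22
  A: 0 + 3(49.22) = 147.7
  D: 231 (inert)

140 lbmol/h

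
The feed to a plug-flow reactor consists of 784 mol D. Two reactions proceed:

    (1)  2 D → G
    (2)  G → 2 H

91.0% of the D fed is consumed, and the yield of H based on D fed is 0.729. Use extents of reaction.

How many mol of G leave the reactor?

Conversion of D: D consumed = 2ξ₁ = 0.91 × 784 → ξ₁ = 356.7 mol.
Yield of H: 2ξ₂ / 784 = 0.729 → ξ₂ = 285.8 mol.
Outlet amounts (n = n₀ + Σ ν·ξ):
  D: 784 − 2(356.7) = 70.56
  G: 0 + 1(356.7) − 1(285.8) = 70.95
  H: 0 + 2(285.8) = 571.5

71 mol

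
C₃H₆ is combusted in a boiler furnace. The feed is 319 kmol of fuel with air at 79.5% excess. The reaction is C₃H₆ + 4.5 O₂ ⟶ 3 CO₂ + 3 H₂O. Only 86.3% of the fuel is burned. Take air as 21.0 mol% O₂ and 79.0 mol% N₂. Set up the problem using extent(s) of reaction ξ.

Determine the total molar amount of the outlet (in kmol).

12700 kmol

Stoichiometric O₂ = 4.5 × 319 = 1436 kmol; O₂ fed = 1436 × 1.795 = 2577 kmol.
N₂ fed = 2577 × 79/21 = 9693 kmol.
Fuel reacted = 0.863 × 319 → ξ = 275.3 kmol.
Outlet (n = n₀ + ν ξ):
  C₃H₆: 319 − 1(275.3) = 43.7
  O₂: 2577 − 4.5(275.3) = 1338
  N₂: 9693 (inert)
  CO₂: 0 + 3(275.3) = 825.9
  H₂O: 0 + 3(275.3) = 825.9
Total out = 43.7 + 1338 + 9693 + 825.9 + 825.9 = 12730 kmol.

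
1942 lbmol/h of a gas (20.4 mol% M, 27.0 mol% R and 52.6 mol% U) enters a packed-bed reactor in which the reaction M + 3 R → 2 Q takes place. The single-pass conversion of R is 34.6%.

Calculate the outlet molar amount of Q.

R reacted = 0.346 × 524.3 = 181.4 lbmol/h; ν_R = −3, so ξ = 181.4/3 = 60.47 lbmol/h.
Outlet amounts (n = n₀ + ν ξ):
  M: 396.2 − 1(60.47) = 335.7
  R: 524.3 − 3(60.47) = 342.9
  Q: 0 + 2(60.47) = 120.9
  U: 1021 (inert)

121 lbmol/h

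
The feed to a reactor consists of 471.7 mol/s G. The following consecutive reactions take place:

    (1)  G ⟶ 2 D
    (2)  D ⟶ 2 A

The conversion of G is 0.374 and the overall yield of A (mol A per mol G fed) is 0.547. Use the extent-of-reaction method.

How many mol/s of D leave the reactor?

Conversion of G: G consumed = 1ξ₁ = 0.374 × 471.7 → ξ₁ = 176.4 mol/s.
Yield of A: 2ξ₂ / 471.7 = 0.547 → ξ₂ = 129 mol/s.
Outlet amounts (n = n₀ + Σ ν·ξ):
  G: 471.7 − 1(176.4) = 295.3
  D: 0 + 2(176.4) − 1(129) = 223.8
  A: 0 + 2(129) = 258

224 mol/s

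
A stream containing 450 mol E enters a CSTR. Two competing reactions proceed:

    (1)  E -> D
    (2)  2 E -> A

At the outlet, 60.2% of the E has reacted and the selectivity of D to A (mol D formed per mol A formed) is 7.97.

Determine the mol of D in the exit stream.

217 mol

Conversion of E: E consumed = 0.602 × 450 = 270.9 mol = 1ξ₁ + 2ξ₂.
Selectivity: 1ξ₁ / (1ξ₂) = 7.97 → ξ₁ = 7.97 ξ₂.
Substitute: (1·7.97 + 2) ξ₂ = 270.9 → ξ₂ = 27.17 mol, ξ₁ = 216.6 mol.
Outlet amounts (n = n₀ + Σ ν·ξ):
  E: 450 − 1(216.6) − 2(27.17) = 179.1
  D: 0 + 1(216.6) = 216.6
  A: 0 + 1(27.17) = 27.17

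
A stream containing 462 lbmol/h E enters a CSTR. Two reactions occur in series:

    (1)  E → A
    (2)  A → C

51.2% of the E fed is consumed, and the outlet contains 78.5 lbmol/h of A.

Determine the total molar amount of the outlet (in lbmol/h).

Conversion of E: E consumed = 1ξ₁ = 0.512 × 462 → ξ₁ = 236.5 lbmol/h.
A balance: n_A = 0 + 1ξ₁ − 1ξ₂ = 78.5 → ξ₂ = (1·236.5 − 78.5)/1 = 158 lbmol/h.
Outlet amounts (n = n₀ + Σ ν·ξ):
  E: 462 − 1(236.5) = 225.5
  A: 0 + 1(236.5) − 1(158) = 78.5
  C: 0 + 1(158) = 158
Total out = 225.5 + 78.5 + 158 = 462 lbmol/h.

462 lbmol/h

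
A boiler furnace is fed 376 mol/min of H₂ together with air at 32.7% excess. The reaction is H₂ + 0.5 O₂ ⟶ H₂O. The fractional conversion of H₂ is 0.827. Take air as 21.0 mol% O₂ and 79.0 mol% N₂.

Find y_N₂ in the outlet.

0.666

Stoichiometric O₂ = 0.5 × 376 = 188 mol/min; O₂ fed = 188 × 1.327 = 249.5 mol/min.
N₂ fed = 249.5 × 79/21 = 938.5 mol/min.
Fuel reacted = 0.827 × 376 → ξ = 311 mol/min.
Outlet (n = n₀ + ν ξ):
  H₂: 376 − 1(311) = 65.05
  O₂: 249.5 − 0.5(311) = 94
  N₂: 938.5 (inert)
  H₂O: 0 + 1(311) = 311
Total out = 1409 mol/min; y_N₂ = 938.5 / 1409 = 0.6663.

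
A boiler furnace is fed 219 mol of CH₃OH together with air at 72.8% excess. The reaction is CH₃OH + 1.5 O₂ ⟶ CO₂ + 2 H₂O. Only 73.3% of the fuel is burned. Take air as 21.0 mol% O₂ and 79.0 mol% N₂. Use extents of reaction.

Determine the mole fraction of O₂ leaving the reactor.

0.109

Stoichiometric O₂ = 1.5 × 219 = 328.5 mol; O₂ fed = 328.5 × 1.728 = 567.6 mol.
N₂ fed = 567.6 × 79/21 = 2135 mol.
Fuel reacted = 0.733 × 219 → ξ = 160.5 mol.
Outlet (n = n₀ + ν ξ):
  CH₃OH: 219 − 1(160.5) = 58.47
  O₂: 567.6 − 1.5(160.5) = 326.9
  N₂: 2135 (inert)
  CO₂: 0 + 1(160.5) = 160.5
  H₂O: 0 + 2(160.5) = 321.1
Total out = 3002 mol; y_O₂ = 326.9 / 3002 = 0.1089.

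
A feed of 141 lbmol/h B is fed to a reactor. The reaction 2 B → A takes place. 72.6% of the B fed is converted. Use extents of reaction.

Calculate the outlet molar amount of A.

51.2 lbmol/h

B reacted = 0.726 × 141 = 102.4 lbmol/h; ν_B = −2, so ξ = 102.4/2 = 51.18 lbmol/h.
Outlet amounts (n = n₀ + ν ξ):
  B: 141 − 2(51.18) = 38.63
  A: 0 + 1(51.18) = 51.18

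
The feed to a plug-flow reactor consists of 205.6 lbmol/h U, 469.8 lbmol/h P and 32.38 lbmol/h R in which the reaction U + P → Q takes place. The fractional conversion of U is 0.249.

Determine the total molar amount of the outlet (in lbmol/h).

U reacted = 0.249 × 205.6 = 51.19 lbmol/h; ν_U = −1, so ξ = 51.19/1 = 51.19 lbmol/h.
Outlet amounts (n = n₀ + ν ξ):
  U: 205.6 − 1(51.19) = 154.4
  P: 469.8 − 1(51.19) = 418.6
  Q: 0 + 1(51.19) = 51.19
  R: 32.38 (inert)
Total out = 154.4 + 418.6 + 51.19 + 32.38 = 656.6 lbmol/h.

657 lbmol/h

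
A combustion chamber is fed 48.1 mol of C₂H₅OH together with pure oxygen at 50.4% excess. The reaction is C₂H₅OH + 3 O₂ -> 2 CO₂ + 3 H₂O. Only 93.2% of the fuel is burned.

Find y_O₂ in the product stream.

Stoichiometric O₂ = 3 × 48.1 = 144.3 mol; O₂ fed = 144.3 × 1.504 = 217 mol.
Fuel reacted = 0.932 × 48.1 → ξ = 44.83 mol.
Outlet (n = n₀ + ν ξ):
  C₂H₅OH: 48.1 − 1(44.83) = 3.271
  O₂: 217 − 3(44.83) = 82.54
  CO₂: 0 + 2(44.83) = 89.66
  H₂O: 0 + 3(44.83) = 134.5
Total out = 310 mol; y_O₂ = 82.54 / 310 = 0.2663.

0.266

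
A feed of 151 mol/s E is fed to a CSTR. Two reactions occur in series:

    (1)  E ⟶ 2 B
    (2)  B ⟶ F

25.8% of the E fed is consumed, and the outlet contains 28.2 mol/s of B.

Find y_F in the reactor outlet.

0.262

Conversion of E: E consumed = 1ξ₁ = 0.258 × 151 → ξ₁ = 38.96 mol/s.
B balance: n_B = 0 + 2ξ₁ − 1ξ₂ = 28.2 → ξ₂ = (2·38.96 − 28.2)/1 = 49.72 mol/s.
Outlet amounts (n = n₀ + Σ ν·ξ):
  E: 151 − 1(38.96) = 112
  B: 0 + 2(38.96) − 1(49.72) = 28.2
  F: 0 + 1(49.72) = 49.72
Total out = 190 mol/s; y_F = 49.72 / 190 = 0.2617.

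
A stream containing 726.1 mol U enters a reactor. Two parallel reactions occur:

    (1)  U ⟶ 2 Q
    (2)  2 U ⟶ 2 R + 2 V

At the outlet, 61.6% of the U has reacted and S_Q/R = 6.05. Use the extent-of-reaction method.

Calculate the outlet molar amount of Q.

672 mol

Conversion of U: U consumed = 0.616 × 726.1 = 447.3 mol = 1ξ₁ + 2ξ₂.
Selectivity: 2ξ₁ / (2ξ₂) = 6.05 → ξ₁ = 6.05 ξ₂.
Substitute: (1·6.05 + 2) ξ₂ = 447.3 → ξ₂ = 55.56 mol, ξ₁ = 336.2 mol.
Outlet amounts (n = n₀ + Σ ν·ξ):
  U: 726.1 − 1(336.2) − 2(55.56) = 278.8
  Q: 0 + 2(336.2) = 672.3
  R: 0 + 2(55.56) = 111.1
  V: 0 + 2(55.56) = 111.1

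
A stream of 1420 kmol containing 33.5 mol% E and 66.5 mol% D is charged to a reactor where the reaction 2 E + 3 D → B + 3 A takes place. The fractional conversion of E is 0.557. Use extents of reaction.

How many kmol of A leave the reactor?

397 kmol

E reacted = 0.557 × 475.7 = 265 kmol; ν_E = −2, so ξ = 265/2 = 132.5 kmol.
Outlet amounts (n = n₀ + ν ξ):
  E: 475.7 − 2(132.5) = 210.7
  D: 944.3 − 3(132.5) = 546.9
  B: 0 + 1(132.5) = 132.5
  A: 0 + 3(132.5) = 397.4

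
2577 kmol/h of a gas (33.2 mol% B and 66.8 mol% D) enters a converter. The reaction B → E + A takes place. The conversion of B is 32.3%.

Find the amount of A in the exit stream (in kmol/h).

276 kmol/h

B reacted = 0.323 × 855.6 = 276.3 kmol/h; ν_B = −1, so ξ = 276.3/1 = 276.3 kmol/h.
Outlet amounts (n = n₀ + ν ξ):
  B: 855.6 − 1(276.3) = 579.2
  E: 0 + 1(276.3) = 276.3
  A: 0 + 1(276.3) = 276.3
  D: 1721 (inert)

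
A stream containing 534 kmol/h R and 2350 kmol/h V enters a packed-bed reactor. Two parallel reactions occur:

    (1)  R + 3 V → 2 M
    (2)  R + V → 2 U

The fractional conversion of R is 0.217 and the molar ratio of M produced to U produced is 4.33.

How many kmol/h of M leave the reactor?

188 kmol/h

Conversion of R: R consumed = 0.217 × 534 = 115.9 kmol/h = 1ξ₁ + 1ξ₂.
Selectivity: 2ξ₁ / (2ξ₂) = 4.33 → ξ₁ = 4.33 ξ₂.
Substitute: (1·4.33 + 1) ξ₂ = 115.9 → ξ₂ = 21.74 kmol/h, ξ₁ = 94.14 kmol/h.
Outlet amounts (n = n₀ + Σ ν·ξ):
  R: 534 − 1(94.14) − 1(21.74) = 418.1
  V: 2350 − 3(94.14) − 1(21.74) = 2046
  M: 0 + 2(94.14) = 188.3
  U: 0 + 2(21.74) = 43.48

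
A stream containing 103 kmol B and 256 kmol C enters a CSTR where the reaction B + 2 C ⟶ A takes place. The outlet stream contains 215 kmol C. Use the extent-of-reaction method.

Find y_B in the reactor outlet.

For C: n = n₀ − 2ξ → 215 = 256 − 2ξ, giving ξ = 20.5 kmol.
Outlet amounts (n = n₀ + ν ξ):
  B: 103 − 1(20.5) = 82.5
  C: 256 − 2(20.5) = 215
  A: 0 + 1(20.5) = 20.5
Total out = 318 kmol; y_B = 82.5 / 318 = 0.2594.

0.259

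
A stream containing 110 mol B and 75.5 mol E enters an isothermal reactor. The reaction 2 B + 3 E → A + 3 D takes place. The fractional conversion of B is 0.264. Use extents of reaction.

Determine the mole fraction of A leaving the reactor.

0.0849

B reacted = 0.264 × 110 = 29.04 mol; ν_B = −2, so ξ = 29.04/2 = 14.52 mol.
Outlet amounts (n = n₀ + ν ξ):
  B: 110 − 2(14.52) = 80.96
  E: 75.5 − 3(14.52) = 31.94
  A: 0 + 1(14.52) = 14.52
  D: 0 + 3(14.52) = 43.56
Total out = 171 mol; y_A = 14.52 / 171 = 0.08492.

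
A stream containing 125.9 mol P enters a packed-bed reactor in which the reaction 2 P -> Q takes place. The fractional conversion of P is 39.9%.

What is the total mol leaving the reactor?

P reacted = 0.399 × 125.9 = 50.23 mol; ν_P = −2, so ξ = 50.23/2 = 25.12 mol.
Outlet amounts (n = n₀ + ν ξ):
  P: 125.9 − 2(25.12) = 75.67
  Q: 0 + 1(25.12) = 25.12
Total out = 75.67 + 25.12 = 100.8 mol.

101 mol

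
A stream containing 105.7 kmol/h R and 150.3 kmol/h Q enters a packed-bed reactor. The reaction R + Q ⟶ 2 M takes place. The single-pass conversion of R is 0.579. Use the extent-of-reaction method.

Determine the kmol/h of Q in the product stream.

R reacted = 0.579 × 105.7 = 61.2 kmol/h; ν_R = −1, so ξ = 61.2/1 = 61.2 kmol/h.
Outlet amounts (n = n₀ + ν ξ):
  R: 105.7 − 1(61.2) = 44.5
  Q: 150.3 − 1(61.2) = 89.1
  M: 0 + 2(61.2) = 122.4

89.1 kmol/h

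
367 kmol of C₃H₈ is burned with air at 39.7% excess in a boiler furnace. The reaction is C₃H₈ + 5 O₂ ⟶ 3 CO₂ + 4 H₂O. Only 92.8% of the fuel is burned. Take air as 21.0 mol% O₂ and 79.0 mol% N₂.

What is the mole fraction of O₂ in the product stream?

Stoichiometric O₂ = 5 × 367 = 1835 kmol; O₂ fed = 1835 × 1.397 = 2563 kmol.
N₂ fed = 2563 × 79/21 = 9644 kmol.
Fuel reacted = 0.928 × 367 → ξ = 340.6 kmol.
Outlet (n = n₀ + ν ξ):
  C₃H₈: 367 − 1(340.6) = 26.42
  O₂: 2563 − 5(340.6) = 860.6
  N₂: 9644 (inert)
  CO₂: 0 + 3(340.6) = 1022
  H₂O: 0 + 4(340.6) = 1362
Total out = 12910 kmol; y_O₂ = 860.6 / 12910 = 0.06664.

0.0666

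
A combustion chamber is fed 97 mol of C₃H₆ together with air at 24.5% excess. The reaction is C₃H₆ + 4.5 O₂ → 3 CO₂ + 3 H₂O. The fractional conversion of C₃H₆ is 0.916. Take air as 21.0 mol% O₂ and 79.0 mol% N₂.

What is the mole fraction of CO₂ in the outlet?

Stoichiometric O₂ = 4.5 × 97 = 436.5 mol; O₂ fed = 436.5 × 1.245 = 543.4 mol.
N₂ fed = 543.4 × 79/21 = 2044 mol.
Fuel reacted = 0.916 × 97 → ξ = 88.85 mol.
Outlet (n = n₀ + ν ξ):
  C₃H₆: 97 − 1(88.85) = 8.148
  O₂: 543.4 − 4.5(88.85) = 143.6
  N₂: 2044 (inert)
  CO₂: 0 + 3(88.85) = 266.6
  H₂O: 0 + 3(88.85) = 266.6
Total out = 2729 mol; y_CO₂ = 266.6 / 2729 = 0.09767.

0.0977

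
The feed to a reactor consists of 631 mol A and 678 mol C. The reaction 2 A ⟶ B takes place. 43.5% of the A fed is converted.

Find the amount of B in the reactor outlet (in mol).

A reacted = 0.435 × 631 = 274.5 mol; ν_A = −2, so ξ = 274.5/2 = 137.2 mol.
Outlet amounts (n = n₀ + ν ξ):
  A: 631 − 2(137.2) = 356.5
  B: 0 + 1(137.2) = 137.2
  C: 678 (inert)

137 mol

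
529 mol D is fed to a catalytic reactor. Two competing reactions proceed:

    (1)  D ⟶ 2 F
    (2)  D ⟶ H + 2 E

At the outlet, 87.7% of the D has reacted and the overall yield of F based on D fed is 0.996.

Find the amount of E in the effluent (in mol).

Yield of F: 2ξ₁ / 529 = 0.996 → ξ₁ = 263.4 mol.
Conversion of D: 1ξ₁ + 1ξ₂ = 0.877 × 529 = 463.9 → ξ₂ = 200.5 mol.
Outlet amounts (n = n₀ + Σ ν·ξ):
  D: 529 − 1(263.4) − 1(200.5) = 65.07
  F: 0 + 2(263.4) = 526.9
  H: 0 + 1(200.5) = 200.5
  E: 0 + 2(200.5) = 401

401 mol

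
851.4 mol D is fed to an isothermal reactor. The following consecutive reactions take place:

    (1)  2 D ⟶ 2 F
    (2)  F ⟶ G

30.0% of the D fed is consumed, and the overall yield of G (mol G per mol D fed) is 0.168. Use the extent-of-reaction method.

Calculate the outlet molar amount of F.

112 mol

Conversion of D: D consumed = 2ξ₁ = 0.3 × 851.4 → ξ₁ = 127.7 mol.
Yield of G: 1ξ₂ / 851.4 = 0.168 → ξ₂ = 143 mol.
Outlet amounts (n = n₀ + Σ ν·ξ):
  D: 851.4 − 2(127.7) = 596
  F: 0 + 2(127.7) − 1(143) = 112.4
  G: 0 + 1(143) = 143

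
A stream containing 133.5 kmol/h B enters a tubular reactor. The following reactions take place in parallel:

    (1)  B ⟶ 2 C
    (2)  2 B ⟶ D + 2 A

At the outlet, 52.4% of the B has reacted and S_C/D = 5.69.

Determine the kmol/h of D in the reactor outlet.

14.4 kmol/h

Conversion of B: B consumed = 0.524 × 133.5 = 69.95 kmol/h = 1ξ₁ + 2ξ₂.
Selectivity: 2ξ₁ / (1ξ₂) = 5.69 → ξ₁ = 2.845 ξ₂.
Substitute: (1·2.845 + 2) ξ₂ = 69.95 → ξ₂ = 14.44 kmol/h, ξ₁ = 41.08 kmol/h.
Outlet amounts (n = n₀ + Σ ν·ξ):
  B: 133.5 − 1(41.08) − 2(14.44) = 63.55
  C: 0 + 2(41.08) = 82.15
  D: 0 + 1(14.44) = 14.44
  A: 0 + 2(14.44) = 28.88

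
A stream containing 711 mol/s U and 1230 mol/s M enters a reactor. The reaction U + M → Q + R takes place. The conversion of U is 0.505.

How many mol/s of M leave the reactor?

871 mol/s

U reacted = 0.505 × 711 = 359.1 mol/s; ν_U = −1, so ξ = 359.1/1 = 359.1 mol/s.
Outlet amounts (n = n₀ + ν ξ):
  U: 711 − 1(359.1) = 351.9
  M: 1230 − 1(359.1) = 870.9
  Q: 0 + 1(359.1) = 359.1
  R: 0 + 1(359.1) = 359.1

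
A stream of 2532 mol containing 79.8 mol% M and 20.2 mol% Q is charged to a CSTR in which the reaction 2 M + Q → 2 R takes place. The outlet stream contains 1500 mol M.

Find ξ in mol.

ξ = 260 mol

For M: n = n₀ − 2ξ → 1500 = 2021 − 2ξ, giving ξ = 260.3 mol.
Outlet amounts (n = n₀ + ν ξ):
  M: 2021 − 2(260.3) = 1500
  Q: 511.5 − 1(260.3) = 251.2
  R: 0 + 2(260.3) = 520.5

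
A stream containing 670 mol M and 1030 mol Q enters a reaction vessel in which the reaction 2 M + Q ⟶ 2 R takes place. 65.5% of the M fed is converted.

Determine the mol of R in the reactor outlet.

439 mol

M reacted = 0.655 × 670 = 438.9 mol; ν_M = −2, so ξ = 438.9/2 = 219.4 mol.
Outlet amounts (n = n₀ + ν ξ):
  M: 670 − 2(219.4) = 231.1
  Q: 1030 − 1(219.4) = 810.6
  R: 0 + 2(219.4) = 438.9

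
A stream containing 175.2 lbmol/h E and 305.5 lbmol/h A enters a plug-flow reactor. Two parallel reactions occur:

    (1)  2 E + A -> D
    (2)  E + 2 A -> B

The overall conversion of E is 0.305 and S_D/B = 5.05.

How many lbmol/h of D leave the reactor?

Conversion of E: E consumed = 0.305 × 175.2 = 53.44 lbmol/h = 2ξ₁ + 1ξ₂.
Selectivity: 1ξ₁ / (1ξ₂) = 5.05 → ξ₁ = 5.05 ξ₂.
Substitute: (2·5.05 + 1) ξ₂ = 53.44 → ξ₂ = 4.814 lbmol/h, ξ₁ = 24.31 lbmol/h.
Outlet amounts (n = n₀ + Σ ν·ξ):
  E: 175.2 − 2(24.31) − 1(4.814) = 121.8
  A: 305.5 − 1(24.31) − 2(4.814) = 271.6
  D: 0 + 1(24.31) = 24.31
  B: 0 + 1(4.814) = 4.814

24.3 lbmol/h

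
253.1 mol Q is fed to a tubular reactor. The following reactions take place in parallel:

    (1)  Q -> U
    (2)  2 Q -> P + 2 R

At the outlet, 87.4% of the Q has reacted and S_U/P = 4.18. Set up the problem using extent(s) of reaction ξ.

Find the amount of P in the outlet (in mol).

Conversion of Q: Q consumed = 0.874 × 253.1 = 221.2 mol = 1ξ₁ + 2ξ₂.
Selectivity: 1ξ₁ / (1ξ₂) = 4.18 → ξ₁ = 4.18 ξ₂.
Substitute: (1·4.18 + 2) ξ₂ = 221.2 → ξ₂ = 35.79 mol, ξ₁ = 149.6 mol.
Outlet amounts (n = n₀ + Σ ν·ξ):
  Q: 253.1 − 1(149.6) − 2(35.79) = 31.89
  U: 0 + 1(149.6) = 149.6
  P: 0 + 1(35.79) = 35.79
  R: 0 + 2(35.79) = 71.59

35.8 mol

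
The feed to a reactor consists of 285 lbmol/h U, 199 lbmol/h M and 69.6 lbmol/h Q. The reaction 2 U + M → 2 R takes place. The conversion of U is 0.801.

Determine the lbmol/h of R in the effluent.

U reacted = 0.801 × 285 = 228.3 lbmol/h; ν_U = −2, so ξ = 228.3/2 = 114.1 lbmol/h.
Outlet amounts (n = n₀ + ν ξ):
  U: 285 − 2(114.1) = 56.71
  M: 199 − 1(114.1) = 84.86
  R: 0 + 2(114.1) = 228.3
  Q: 69.6 (inert)

228 lbmol/h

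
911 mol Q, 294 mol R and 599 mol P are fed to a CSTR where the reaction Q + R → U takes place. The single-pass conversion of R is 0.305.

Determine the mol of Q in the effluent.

R reacted = 0.305 × 294 = 89.67 mol; ν_R = −1, so ξ = 89.67/1 = 89.67 mol.
Outlet amounts (n = n₀ + ν ξ):
  Q: 911 − 1(89.67) = 821.3
  R: 294 − 1(89.67) = 204.3
  U: 0 + 1(89.67) = 89.67
  P: 599 (inert)

821 mol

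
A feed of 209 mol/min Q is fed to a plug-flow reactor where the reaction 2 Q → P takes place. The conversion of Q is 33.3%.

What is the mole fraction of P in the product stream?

Q reacted = 0.333 × 209 = 69.6 mol/min; ν_Q = −2, so ξ = 69.6/2 = 34.8 mol/min.
Outlet amounts (n = n₀ + ν ξ):
  Q: 209 − 2(34.8) = 139.4
  P: 0 + 1(34.8) = 34.8
Total out = 174.2 mol/min; y_P = 34.8 / 174.2 = 0.1998.

0.2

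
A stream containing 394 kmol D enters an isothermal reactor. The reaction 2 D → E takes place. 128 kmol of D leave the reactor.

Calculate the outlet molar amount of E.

For D: n = n₀ − 2ξ → 128 = 394 − 2ξ, giving ξ = 133 kmol.
Outlet amounts (n = n₀ + ν ξ):
  D: 394 − 2(133) = 128
  E: 0 + 1(133) = 133

133 kmol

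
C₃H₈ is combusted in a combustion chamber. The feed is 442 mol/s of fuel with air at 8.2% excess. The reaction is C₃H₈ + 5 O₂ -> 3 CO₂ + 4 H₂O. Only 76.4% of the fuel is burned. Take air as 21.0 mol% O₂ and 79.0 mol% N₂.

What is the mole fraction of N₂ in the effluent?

0.739

Stoichiometric O₂ = 5 × 442 = 2210 mol/s; O₂ fed = 2210 × 1.082 = 2391 mol/s.
N₂ fed = 2391 × 79/21 = 8996 mol/s.
Fuel reacted = 0.764 × 442 → ξ = 337.7 mol/s.
Outlet (n = n₀ + ν ξ):
  C₃H₈: 442 − 1(337.7) = 104.3
  O₂: 2391 − 5(337.7) = 702.8
  N₂: 8996 (inert)
  CO₂: 0 + 3(337.7) = 1013
  H₂O: 0 + 4(337.7) = 1351
Total out = 12170 mol/s; y_N₂ = 8996 / 12170 = 0.7394.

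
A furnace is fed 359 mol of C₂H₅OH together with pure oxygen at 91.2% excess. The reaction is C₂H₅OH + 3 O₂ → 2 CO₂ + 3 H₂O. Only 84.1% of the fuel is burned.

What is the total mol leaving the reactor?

Stoichiometric O₂ = 3 × 359 = 1077 mol; O₂ fed = 1077 × 1.912 = 2059 mol.
Fuel reacted = 0.841 × 359 → ξ = 301.9 mol.
Outlet (n = n₀ + ν ξ):
  C₂H₅OH: 359 − 1(301.9) = 57.08
  O₂: 2059 − 3(301.9) = 1153
  CO₂: 0 + 2(301.9) = 603.8
  H₂O: 0 + 3(301.9) = 905.8
Total out = 57.08 + 1153 + 603.8 + 905.8 = 2720 mol.

2720 mol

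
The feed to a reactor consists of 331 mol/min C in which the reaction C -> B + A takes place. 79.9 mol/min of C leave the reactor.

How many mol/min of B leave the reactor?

251 mol/min

For C: n = n₀ − 1ξ → 79.9 = 331 − 1ξ, giving ξ = 251.1 mol/min.
Outlet amounts (n = n₀ + ν ξ):
  C: 331 − 1(251.1) = 79.9
  B: 0 + 1(251.1) = 251.1
  A: 0 + 1(251.1) = 251.1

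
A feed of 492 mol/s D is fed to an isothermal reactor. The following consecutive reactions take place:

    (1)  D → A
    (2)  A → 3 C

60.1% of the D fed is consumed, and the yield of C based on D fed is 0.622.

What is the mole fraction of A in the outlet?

Conversion of D: D consumed = 1ξ₁ = 0.601 × 492 → ξ₁ = 295.7 mol/s.
Yield of C: 3ξ₂ / 492 = 0.622 → ξ₂ = 102 mol/s.
Outlet amounts (n = n₀ + Σ ν·ξ):
  D: 492 − 1(295.7) = 196.3
  A: 0 + 1(295.7) − 1(102) = 193.7
  C: 0 + 3(102) = 306
Total out = 696 mol/s; y_A = 193.7 / 696 = 0.2783.

0.278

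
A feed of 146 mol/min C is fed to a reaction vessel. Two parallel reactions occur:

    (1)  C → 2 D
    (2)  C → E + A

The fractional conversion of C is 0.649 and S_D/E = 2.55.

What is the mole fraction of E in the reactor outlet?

Conversion of C: C consumed = 0.649 × 146 = 94.75 mol/min = 1ξ₁ + 1ξ₂.
Selectivity: 2ξ₁ / (1ξ₂) = 2.55 → ξ₁ = 1.275 ξ₂.
Substitute: (1·1.275 + 1) ξ₂ = 94.75 → ξ₂ = 41.65 mol/min, ξ₁ = 53.1 mol/min.
Outlet amounts (n = n₀ + Σ ν·ξ):
  C: 146 − 1(53.1) − 1(41.65) = 51.25
  D: 0 + 2(53.1) = 106.2
  E: 0 + 1(41.65) = 41.65
  A: 0 + 1(41.65) = 41.65
Total out = 240.8 mol/min; y_E = 41.65 / 240.8 = 0.173.

0.173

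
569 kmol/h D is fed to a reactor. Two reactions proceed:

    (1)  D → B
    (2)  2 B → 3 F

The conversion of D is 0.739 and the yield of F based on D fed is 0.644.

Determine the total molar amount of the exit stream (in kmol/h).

691 kmol/h

Conversion of D: D consumed = 1ξ₁ = 0.739 × 569 → ξ₁ = 420.5 kmol/h.
Yield of F: 3ξ₂ / 569 = 0.644 → ξ₂ = 122.1 kmol/h.
Outlet amounts (n = n₀ + Σ ν·ξ):
  D: 569 − 1(420.5) = 148.5
  B: 0 + 1(420.5) − 2(122.1) = 176.2
  F: 0 + 3(122.1) = 366.4
Total out = 148.5 + 176.2 + 366.4 = 691.1 kmol/h.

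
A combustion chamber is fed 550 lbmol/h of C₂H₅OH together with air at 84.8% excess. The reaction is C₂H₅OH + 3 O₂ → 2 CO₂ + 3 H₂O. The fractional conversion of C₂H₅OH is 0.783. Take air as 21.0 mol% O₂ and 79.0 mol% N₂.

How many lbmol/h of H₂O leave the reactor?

Stoichiometric O₂ = 3 × 550 = 1650 lbmol/h; O₂ fed = 1650 × 1.848 = 3049 lbmol/h.
N₂ fed = 3049 × 79/21 = 11470 lbmol/h.
Fuel reacted = 0.783 × 550 → ξ = 430.7 lbmol/h.
Outlet (n = n₀ + ν ξ):
  C₂H₅OH: 550 − 1(430.7) = 119.3
  O₂: 3049 − 3(430.7) = 1757
  N₂: 11470 (inert)
  CO₂: 0 + 2(430.7) = 861.3
  H₂O: 0 + 3(430.7) = 1292

1290 lbmol/h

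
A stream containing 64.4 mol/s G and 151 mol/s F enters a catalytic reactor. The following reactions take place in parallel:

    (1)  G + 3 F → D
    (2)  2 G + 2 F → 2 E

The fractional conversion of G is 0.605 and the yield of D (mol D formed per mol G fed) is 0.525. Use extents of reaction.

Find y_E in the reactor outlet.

0.0473

Yield of D: 1ξ₁ / 64.4 = 0.525 → ξ₁ = 33.81 mol/s.
Conversion of G: 1ξ₁ + 2ξ₂ = 0.605 × 64.4 = 38.96 → ξ₂ = 2.576 mol/s.
Outlet amounts (n = n₀ + Σ ν·ξ):
  G: 64.4 − 1(33.81) − 2(2.576) = 25.44
  F: 151 − 3(33.81) − 2(2.576) = 44.42
  D: 0 + 1(33.81) = 33.81
  E: 0 + 2(2.576) = 5.152
Total out = 108.8 mol/s; y_E = 5.152 / 108.8 = 0.04735.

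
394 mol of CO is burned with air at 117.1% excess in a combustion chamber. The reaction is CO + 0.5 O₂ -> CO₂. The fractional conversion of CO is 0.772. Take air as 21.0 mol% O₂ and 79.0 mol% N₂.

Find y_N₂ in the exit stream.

Stoichiometric O₂ = 0.5 × 394 = 197 mol; O₂ fed = 197 × 2.171 = 427.7 mol.
N₂ fed = 427.7 × 79/21 = 1609 mol.
Fuel reacted = 0.772 × 394 → ξ = 304.2 mol.
Outlet (n = n₀ + ν ξ):
  CO: 394 − 1(304.2) = 89.83
  O₂: 427.7 − 0.5(304.2) = 275.6
  N₂: 1609 (inert)
  CO₂: 0 + 1(304.2) = 304.2
Total out = 2279 mol; y_N₂ = 1609 / 2279 = 0.7061.

0.706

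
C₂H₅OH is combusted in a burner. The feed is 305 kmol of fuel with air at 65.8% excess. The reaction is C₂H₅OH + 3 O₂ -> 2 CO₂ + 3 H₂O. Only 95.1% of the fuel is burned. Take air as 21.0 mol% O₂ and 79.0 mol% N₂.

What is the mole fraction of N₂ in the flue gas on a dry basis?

Stoichiometric O₂ = 3 × 305 = 915 kmol; O₂ fed = 915 × 1.658 = 1517 kmol.
N₂ fed = 1517 × 79/21 = 5707 kmol.
Fuel reacted = 0.951 × 305 → ξ = 290.1 kmol.
Outlet (n = n₀ + ν ξ):
  C₂H₅OH: 305 − 1(290.1) = 14.94
  O₂: 1517 − 3(290.1) = 646.9
  N₂: 5707 (inert)
  CO₂: 0 + 2(290.1) = 580.1
  H₂O: 0 + 3(290.1) = 870.2
Dry total = 6949 kmol; y_N₂ (dry) = 5707 / 6949 = 0.8213.

0.821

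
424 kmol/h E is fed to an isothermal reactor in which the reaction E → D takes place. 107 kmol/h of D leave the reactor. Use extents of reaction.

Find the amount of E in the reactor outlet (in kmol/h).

For D: n = n₀ + 1ξ → 107 = 0 + 1ξ, giving ξ = 107 kmol/h.
Outlet amounts (n = n₀ + ν ξ):
  E: 424 − 1(107) = 317
  D: 0 + 1(107) = 107

317 kmol/h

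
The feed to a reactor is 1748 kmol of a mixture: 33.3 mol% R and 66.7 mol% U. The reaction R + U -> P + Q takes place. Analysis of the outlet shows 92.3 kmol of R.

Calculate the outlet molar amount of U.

676 kmol

For R: n = n₀ − 1ξ → 92.3 = 582.1 − 1ξ, giving ξ = 489.8 kmol.
Outlet amounts (n = n₀ + ν ξ):
  R: 582.1 − 1(489.8) = 92.3
  U: 1166 − 1(489.8) = 676.1
  P: 0 + 1(489.8) = 489.8
  Q: 0 + 1(489.8) = 489.8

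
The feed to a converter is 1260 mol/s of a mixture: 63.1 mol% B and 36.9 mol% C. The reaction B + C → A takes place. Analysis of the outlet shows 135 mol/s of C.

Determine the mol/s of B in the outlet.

465 mol/s

For C: n = n₀ − 1ξ → 135 = 464.9 − 1ξ, giving ξ = 329.9 mol/s.
Outlet amounts (n = n₀ + ν ξ):
  B: 795.1 − 1(329.9) = 465.1
  C: 464.9 − 1(329.9) = 135
  A: 0 + 1(329.9) = 329.9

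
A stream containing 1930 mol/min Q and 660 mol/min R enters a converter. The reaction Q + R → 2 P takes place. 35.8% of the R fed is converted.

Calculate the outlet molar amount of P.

473 mol/min

R reacted = 0.358 × 660 = 236.3 mol/min; ν_R = −1, so ξ = 236.3/1 = 236.3 mol/min.
Outlet amounts (n = n₀ + ν ξ):
  Q: 1930 − 1(236.3) = 1694
  R: 660 − 1(236.3) = 423.7
  P: 0 + 2(236.3) = 472.6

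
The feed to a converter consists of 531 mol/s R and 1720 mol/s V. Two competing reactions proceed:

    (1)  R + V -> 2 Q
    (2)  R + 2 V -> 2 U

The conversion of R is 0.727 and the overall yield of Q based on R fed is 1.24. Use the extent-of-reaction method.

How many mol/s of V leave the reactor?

Yield of Q: 2ξ₁ / 531 = 1.24 → ξ₁ = 329.2 mol/s.
Conversion of R: 1ξ₁ + 1ξ₂ = 0.727 × 531 = 386 → ξ₂ = 56.82 mol/s.
Outlet amounts (n = n₀ + Σ ν·ξ):
  R: 531 − 1(329.2) − 1(56.82) = 145
  V: 1720 − 1(329.2) − 2(56.82) = 1277
  Q: 0 + 2(329.2) = 658.4
  U: 0 + 2(56.82) = 113.6

1280 mol/s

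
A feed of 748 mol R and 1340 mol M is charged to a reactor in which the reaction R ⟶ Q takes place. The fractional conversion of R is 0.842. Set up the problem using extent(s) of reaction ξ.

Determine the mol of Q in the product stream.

R reacted = 0.842 × 748 = 629.8 mol; ν_R = −1, so ξ = 629.8/1 = 629.8 mol.
Outlet amounts (n = n₀ + ν ξ):
  R: 748 − 1(629.8) = 118.2
  Q: 0 + 1(629.8) = 629.8
  M: 1340 (inert)

630 mol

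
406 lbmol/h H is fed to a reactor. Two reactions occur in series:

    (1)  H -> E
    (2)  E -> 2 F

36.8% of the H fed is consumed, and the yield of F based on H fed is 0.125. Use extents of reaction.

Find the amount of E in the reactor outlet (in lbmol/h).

Conversion of H: H consumed = 1ξ₁ = 0.368 × 406 → ξ₁ = 149.4 lbmol/h.
Yield of F: 2ξ₂ / 406 = 0.125 → ξ₂ = 25.38 lbmol/h.
Outlet amounts (n = n₀ + Σ ν·ξ):
  H: 406 − 1(149.4) = 256.6
  E: 0 + 1(149.4) − 1(25.38) = 124
  F: 0 + 2(25.38) = 50.75

124 lbmol/h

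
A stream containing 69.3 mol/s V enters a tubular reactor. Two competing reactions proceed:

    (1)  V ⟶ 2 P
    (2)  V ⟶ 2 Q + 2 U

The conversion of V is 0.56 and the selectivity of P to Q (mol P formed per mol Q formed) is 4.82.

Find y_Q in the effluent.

0.11

Conversion of V: V consumed = 0.56 × 69.3 = 38.81 mol/s = 1ξ₁ + 1ξ₂.
Selectivity: 2ξ₁ / (2ξ₂) = 4.82 → ξ₁ = 4.82 ξ₂.
Substitute: (1·4.82 + 1) ξ₂ = 38.81 → ξ₂ = 6.668 mol/s, ξ₁ = 32.14 mol/s.
Outlet amounts (n = n₀ + Σ ν·ξ):
  V: 69.3 − 1(32.14) − 1(6.668) = 30.49
  P: 0 + 2(32.14) = 64.28
  Q: 0 + 2(6.668) = 13.34
  U: 0 + 2(6.668) = 13.34
Total out = 121.4 mol/s; y_Q = 13.34 / 121.4 = 0.1098.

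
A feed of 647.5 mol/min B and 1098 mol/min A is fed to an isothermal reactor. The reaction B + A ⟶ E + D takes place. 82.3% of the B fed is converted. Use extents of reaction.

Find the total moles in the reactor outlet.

1750 mol/min

B reacted = 0.823 × 647.5 = 532.9 mol/min; ν_B = −1, so ξ = 532.9/1 = 532.9 mol/min.
Outlet amounts (n = n₀ + ν ξ):
  B: 647.5 − 1(532.9) = 114.6
  A: 1098 − 1(532.9) = 565.1
  E: 0 + 1(532.9) = 532.9
  D: 0 + 1(532.9) = 532.9
Total out = 114.6 + 565.1 + 532.9 + 532.9 = 1746 mol/min.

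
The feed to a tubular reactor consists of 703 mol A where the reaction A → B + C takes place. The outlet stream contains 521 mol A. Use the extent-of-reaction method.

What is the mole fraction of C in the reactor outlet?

0.206

For A: n = n₀ − 1ξ → 521 = 703 − 1ξ, giving ξ = 182 mol.
Outlet amounts (n = n₀ + ν ξ):
  A: 703 − 1(182) = 521
  B: 0 + 1(182) = 182
  C: 0 + 1(182) = 182
Total out = 885 mol; y_C = 182 / 885 = 0.2056.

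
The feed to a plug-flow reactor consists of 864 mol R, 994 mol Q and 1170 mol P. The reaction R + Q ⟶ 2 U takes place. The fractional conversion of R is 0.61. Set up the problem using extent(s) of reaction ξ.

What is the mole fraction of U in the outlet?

R reacted = 0.61 × 864 = 527 mol; ν_R = −1, so ξ = 527/1 = 527 mol.
Outlet amounts (n = n₀ + ν ξ):
  R: 864 − 1(527) = 337
  Q: 994 − 1(527) = 467
  U: 0 + 2(527) = 1054
  P: 1170 (inert)
Total out = 3028 mol; y_U = 1054 / 3028 = 0.3481.

0.348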